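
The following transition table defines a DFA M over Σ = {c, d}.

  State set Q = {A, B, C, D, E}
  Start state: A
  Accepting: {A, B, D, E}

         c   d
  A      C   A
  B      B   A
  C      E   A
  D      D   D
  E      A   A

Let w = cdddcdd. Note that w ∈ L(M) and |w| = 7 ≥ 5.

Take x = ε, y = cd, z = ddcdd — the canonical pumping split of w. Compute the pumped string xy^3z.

xy^3z = ε·cd·cd·cd·ddcdd = cdcdcdddcdd.
Reading y = cd takes M from A back to A, so after x·y·y·y the machine is still in A, and z then leads to the accepting state A. Hence cdcdcdddcdd ∈ L(M).

cdcdcdddcdd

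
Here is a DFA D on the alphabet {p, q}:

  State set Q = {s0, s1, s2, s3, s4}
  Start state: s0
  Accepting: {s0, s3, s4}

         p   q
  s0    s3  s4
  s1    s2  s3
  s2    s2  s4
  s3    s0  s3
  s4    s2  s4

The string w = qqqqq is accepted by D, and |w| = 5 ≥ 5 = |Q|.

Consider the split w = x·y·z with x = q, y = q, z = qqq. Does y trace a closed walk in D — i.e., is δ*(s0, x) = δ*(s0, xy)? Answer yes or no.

Run of D on the first 2 characters of w = q q:
  step 0: s0  (start)
  step 1: s4  (read q: s0→s4)
  step 2: s4  (read q: s4→s4)

After x (step 1): s4. After xy (step 2): s4.
They match, so y = q drives D around a cycle from s4 back to itself; pumping y any number of times keeps D in s4 before reading z, and xyⁱz ∈ L(D) for every i ≥ 0.

yes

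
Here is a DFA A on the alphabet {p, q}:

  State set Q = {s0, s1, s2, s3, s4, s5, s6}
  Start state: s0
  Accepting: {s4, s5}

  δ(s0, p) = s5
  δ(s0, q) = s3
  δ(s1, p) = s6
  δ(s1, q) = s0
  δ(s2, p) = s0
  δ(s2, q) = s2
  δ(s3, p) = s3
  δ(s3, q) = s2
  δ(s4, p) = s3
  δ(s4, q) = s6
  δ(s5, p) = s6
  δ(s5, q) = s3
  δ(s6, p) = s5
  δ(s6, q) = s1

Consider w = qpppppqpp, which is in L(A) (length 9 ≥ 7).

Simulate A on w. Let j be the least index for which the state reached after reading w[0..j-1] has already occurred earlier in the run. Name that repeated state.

s3

Run of A on w = q p p p p p q p p:
  step 0: s0  (start)
  step 1: s3  (read q: s0→s3)
  step 2: s3  (read p: s3→s3)   ← first repeat (s3 seen earlier)
  step 3: s3  (read p: s3→s3)
  step 4: s3  (read p: s3→s3)
  step 5: s3  (read p: s3→s3)
  step 6: s3  (read p: s3→s3)
  step 7: s2  (read q: s3→s2)
  step 8: s0  (read p: s2→s0)
  step 9: s5  (read p: s0→s5)

The earliest repeat is at step j = 2: A is in s3, which it already visited at step i = 1.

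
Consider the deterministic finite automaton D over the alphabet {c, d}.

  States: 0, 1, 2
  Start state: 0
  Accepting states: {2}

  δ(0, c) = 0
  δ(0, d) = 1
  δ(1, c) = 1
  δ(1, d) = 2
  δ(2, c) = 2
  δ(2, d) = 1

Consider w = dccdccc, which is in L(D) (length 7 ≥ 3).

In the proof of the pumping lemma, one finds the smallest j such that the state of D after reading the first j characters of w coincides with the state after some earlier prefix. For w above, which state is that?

1

State sequence: 0 -d-> 1 -c-> 1 -c-> 1 -d-> 2 -c-> 2 -c-> 2 -c-> 2
First repeat at step 2: 1 was already visited.

The earliest repeat is at step j = 2: D is in 1, which it already visited at step i = 1.
Pumping length from the standard proof: p = 3 (the number of states). The repeated state found above gives |xy| = j ≤ 3 and |y| = j − i ≥ 1.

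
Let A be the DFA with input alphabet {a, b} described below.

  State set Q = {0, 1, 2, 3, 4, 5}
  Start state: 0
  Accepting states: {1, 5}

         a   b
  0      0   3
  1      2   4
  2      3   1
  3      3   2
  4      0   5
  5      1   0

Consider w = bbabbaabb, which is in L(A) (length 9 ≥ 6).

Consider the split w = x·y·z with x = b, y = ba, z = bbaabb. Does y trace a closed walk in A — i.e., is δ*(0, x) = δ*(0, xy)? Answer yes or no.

State sequence: 0 -b-> 3 -b-> 2 -a-> 3

After x (step 1): 3. After xy (step 3): 3.
They match, so y = ba drives A around a cycle from 3 back to itself; pumping y any number of times keeps A in 3 before reading z, and xyⁱz ∈ L(A) for every i ≥ 0.

yes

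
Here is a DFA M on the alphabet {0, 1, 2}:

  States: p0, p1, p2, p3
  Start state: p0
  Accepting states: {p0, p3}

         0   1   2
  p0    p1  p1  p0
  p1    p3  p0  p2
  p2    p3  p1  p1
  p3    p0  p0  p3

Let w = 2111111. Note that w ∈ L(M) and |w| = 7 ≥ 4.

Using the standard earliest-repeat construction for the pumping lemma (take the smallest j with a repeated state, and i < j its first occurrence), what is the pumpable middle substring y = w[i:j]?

Run of M on w = 2 1 1 1 1 1 1:
  step 0: p0  (start)
  step 1: p0  (read 2: p0→p0)   ← first repeat (p0 seen earlier)
  step 2: p1  (read 1: p0→p1)
  step 3: p0  (read 1: p1→p0)
  step 4: p1  (read 1: p0→p1)
  step 5: p0  (read 1: p1→p0)
  step 6: p1  (read 1: p0→p1)
  step 7: p0  (read 1: p1→p0)

So i = 0, j = 1, giving x = w[0:0] = ε, y = w[0:1] = 2, z = w[1:7] = 111111.
Check: |xy| = 1 ≤ 4 and |y| = 1 ≥ 1. Reading y takes M from p0 back to p0, so every xyⁱz is accepted.
Pumping length from the standard proof: p = 4 (the number of states). The repeated state found above gives |xy| = j ≤ 4 and |y| = j − i ≥ 1.

2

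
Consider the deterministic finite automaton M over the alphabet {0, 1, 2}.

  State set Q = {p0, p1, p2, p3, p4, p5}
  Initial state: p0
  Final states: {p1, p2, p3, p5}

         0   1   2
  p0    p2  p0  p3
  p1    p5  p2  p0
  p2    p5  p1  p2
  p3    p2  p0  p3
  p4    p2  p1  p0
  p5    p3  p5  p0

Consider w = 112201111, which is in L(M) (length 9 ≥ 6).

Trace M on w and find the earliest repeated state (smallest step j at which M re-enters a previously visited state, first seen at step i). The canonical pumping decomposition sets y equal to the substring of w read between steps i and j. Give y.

1

Run of M on w = 1 1 2 2 0 1 1 1 1:
  step 0: p0  (start)
  step 1: p0  (read 1: p0→p0)   ← first repeat (p0 seen earlier)
  step 2: p0  (read 1: p0→p0)
  step 3: p3  (read 2: p0→p3)
  step 4: p3  (read 2: p3→p3)
  step 5: p2  (read 0: p3→p2)
  step 6: p1  (read 1: p2→p1)
  step 7: p2  (read 1: p1→p2)
  step 8: p1  (read 1: p2→p1)
  step 9: p2  (read 1: p1→p2)

So i = 0, j = 1, giving x = w[0:0] = ε, y = w[0:1] = 1, z = w[1:9] = 12201111.
Check: |xy| = 1 ≤ 6 and |y| = 1 ≥ 1. Reading y takes M from p0 back to p0, so every xyⁱz is accepted.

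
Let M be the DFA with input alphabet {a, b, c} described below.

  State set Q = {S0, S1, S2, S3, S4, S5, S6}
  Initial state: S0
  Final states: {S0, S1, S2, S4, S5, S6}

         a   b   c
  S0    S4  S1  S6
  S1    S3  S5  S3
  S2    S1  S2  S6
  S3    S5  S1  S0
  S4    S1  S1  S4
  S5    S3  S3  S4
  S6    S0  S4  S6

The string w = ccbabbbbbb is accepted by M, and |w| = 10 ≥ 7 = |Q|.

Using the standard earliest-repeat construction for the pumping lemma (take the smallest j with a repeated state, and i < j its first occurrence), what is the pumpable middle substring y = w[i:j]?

c

Run of M on w = c c b a b b b b b b:
  step 0: S0  (start)
  step 1: S6  (read c: S0→S6)
  step 2: S6  (read c: S6→S6)   ← first repeat (S6 seen earlier)
  step 3: S4  (read b: S6→S4)
  step 4: S1  (read a: S4→S1)
  step 5: S5  (read b: S1→S5)
  step 6: S3  (read b: S5→S3)
  step 7: S1  (read b: S3→S1)
  step 8: S5  (read b: S1→S5)
  step 9: S3  (read b: S5→S3)
  step 10: S1  (read b: S3→S1)

So i = 1, j = 2, giving x = w[0:1] = c, y = w[1:2] = c, z = w[2:10] = babbbbbb.
Check: |xy| = 2 ≤ 7 and |y| = 1 ≥ 1. Reading y takes M from S6 back to S6, so every xyⁱz is accepted.
With |Q| = 7, pigeonhole forces a state repeat no later than step 7; the substring read between the first and second visits to that state can be pumped.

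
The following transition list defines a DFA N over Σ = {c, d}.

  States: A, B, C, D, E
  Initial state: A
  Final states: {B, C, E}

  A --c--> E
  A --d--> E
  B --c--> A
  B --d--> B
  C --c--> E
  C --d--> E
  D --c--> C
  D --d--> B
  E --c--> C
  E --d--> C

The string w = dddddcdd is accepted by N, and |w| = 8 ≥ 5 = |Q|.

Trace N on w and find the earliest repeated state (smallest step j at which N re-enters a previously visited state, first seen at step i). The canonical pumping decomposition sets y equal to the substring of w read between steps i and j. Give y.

dd

State sequence: A -d-> E -d-> C -d-> E -d-> C -d-> E -c-> C -d-> E -d-> C
First repeat at step 3: E was already visited.

So i = 1, j = 3, giving x = w[0:1] = d, y = w[1:3] = dd, z = w[3:8] = ddcdd.
Check: |xy| = 3 ≤ 5 and |y| = 2 ≥ 1. Reading y takes N from E back to E, so every xyⁱz is accepted.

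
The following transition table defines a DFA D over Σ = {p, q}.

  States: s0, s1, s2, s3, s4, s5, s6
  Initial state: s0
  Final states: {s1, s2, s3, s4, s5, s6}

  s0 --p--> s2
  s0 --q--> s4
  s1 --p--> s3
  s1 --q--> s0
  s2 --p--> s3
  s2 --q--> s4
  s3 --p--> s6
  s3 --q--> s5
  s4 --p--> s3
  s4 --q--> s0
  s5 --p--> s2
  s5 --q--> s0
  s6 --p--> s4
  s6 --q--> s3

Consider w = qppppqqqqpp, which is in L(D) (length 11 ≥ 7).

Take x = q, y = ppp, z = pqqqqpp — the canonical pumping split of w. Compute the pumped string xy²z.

xy^2z = q·ppp·ppp·pqqqqpp = qpppppppqqqqpp.
Reading y = ppp takes D from s4 back to s4, so after x·y·y the machine is still in s4, and z then leads to the accepting state s3. Hence qpppppppqqqqpp ∈ L(D).

qpppppppqqqqpp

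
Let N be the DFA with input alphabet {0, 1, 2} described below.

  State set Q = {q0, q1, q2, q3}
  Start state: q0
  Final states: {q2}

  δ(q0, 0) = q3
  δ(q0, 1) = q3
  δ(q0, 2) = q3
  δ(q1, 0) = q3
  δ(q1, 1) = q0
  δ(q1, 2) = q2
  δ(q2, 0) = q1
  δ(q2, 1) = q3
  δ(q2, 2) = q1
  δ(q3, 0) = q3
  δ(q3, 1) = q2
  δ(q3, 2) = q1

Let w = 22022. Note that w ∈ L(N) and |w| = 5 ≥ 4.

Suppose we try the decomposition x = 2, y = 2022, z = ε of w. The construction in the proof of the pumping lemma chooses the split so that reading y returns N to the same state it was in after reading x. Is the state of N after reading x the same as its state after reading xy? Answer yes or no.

no

Run of N on the first 5 characters of w = 2 2 0 2 2:
  step 0: q0  (start)
  step 1: q3  (read 2: q0→q3)
  step 2: q1  (read 2: q3→q1)
  step 3: q3  (read 0: q1→q3)
  step 4: q1  (read 2: q3→q1)
  step 5: q2  (read 2: q1→q2)

After x (step 1): q3. After xy (step 5): q2.
They differ (q3 ≠ q2), so y is not a cycle from the state after x; this split is not the one the pumping-lemma construction produces, and pumping y need not keep the string in L(N).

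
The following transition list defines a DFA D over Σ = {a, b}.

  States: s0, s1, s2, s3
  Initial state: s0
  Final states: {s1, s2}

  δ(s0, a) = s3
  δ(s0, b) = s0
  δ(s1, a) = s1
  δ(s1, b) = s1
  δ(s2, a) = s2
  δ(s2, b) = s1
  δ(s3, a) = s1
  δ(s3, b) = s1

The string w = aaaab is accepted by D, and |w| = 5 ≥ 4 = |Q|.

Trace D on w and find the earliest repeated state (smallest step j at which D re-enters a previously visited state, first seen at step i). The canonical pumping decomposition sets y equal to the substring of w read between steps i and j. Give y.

State sequence: s0 -a-> s3 -a-> s1 -a-> s1 -a-> s1 -b-> s1
First repeat at step 3: s1 was already visited.

So i = 2, j = 3, giving x = w[0:2] = aa, y = w[2:3] = a, z = w[3:5] = ab.
Check: |xy| = 3 ≤ 4 and |y| = 1 ≥ 1. Reading y takes D from s1 back to s1, so every xyⁱz is accepted.

a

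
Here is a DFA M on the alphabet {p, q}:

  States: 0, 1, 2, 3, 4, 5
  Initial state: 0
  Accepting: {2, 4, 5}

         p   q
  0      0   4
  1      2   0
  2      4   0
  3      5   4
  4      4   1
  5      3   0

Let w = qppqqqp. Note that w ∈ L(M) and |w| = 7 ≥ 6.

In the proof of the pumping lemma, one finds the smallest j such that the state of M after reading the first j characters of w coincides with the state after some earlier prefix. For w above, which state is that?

4

Run of M on w = q p p q q q p:
  step 0: 0  (start)
  step 1: 4  (read q: 0→4)
  step 2: 4  (read p: 4→4)   ← first repeat (4 seen earlier)
  step 3: 4  (read p: 4→4)
  step 4: 1  (read q: 4→1)
  step 5: 0  (read q: 1→0)
  step 6: 4  (read q: 0→4)
  step 7: 4  (read p: 4→4)

The earliest repeat is at step j = 2: M is in 4, which it already visited at step i = 1.
With |Q| = 6, pigeonhole forces a state repeat no later than step 6; the substring read between the first and second visits to that state can be pumped.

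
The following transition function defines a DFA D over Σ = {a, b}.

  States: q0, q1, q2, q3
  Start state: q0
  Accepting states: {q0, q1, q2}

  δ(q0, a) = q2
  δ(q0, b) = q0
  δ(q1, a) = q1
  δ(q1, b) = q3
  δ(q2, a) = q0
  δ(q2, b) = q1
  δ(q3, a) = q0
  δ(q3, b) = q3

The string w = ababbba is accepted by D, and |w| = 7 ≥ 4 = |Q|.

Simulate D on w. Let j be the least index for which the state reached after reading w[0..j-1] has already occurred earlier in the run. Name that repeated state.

q1

Run of D on w = a b a b b b a:
  step 0: q0  (start)
  step 1: q2  (read a: q0→q2)
  step 2: q1  (read b: q2→q1)
  step 3: q1  (read a: q1→q1)   ← first repeat (q1 seen earlier)
  step 4: q3  (read b: q1→q3)
  step 5: q3  (read b: q3→q3)
  step 6: q3  (read b: q3→q3)
  step 7: q0  (read a: q3→q0)

The earliest repeat is at step j = 3: D is in q1, which it already visited at step i = 2.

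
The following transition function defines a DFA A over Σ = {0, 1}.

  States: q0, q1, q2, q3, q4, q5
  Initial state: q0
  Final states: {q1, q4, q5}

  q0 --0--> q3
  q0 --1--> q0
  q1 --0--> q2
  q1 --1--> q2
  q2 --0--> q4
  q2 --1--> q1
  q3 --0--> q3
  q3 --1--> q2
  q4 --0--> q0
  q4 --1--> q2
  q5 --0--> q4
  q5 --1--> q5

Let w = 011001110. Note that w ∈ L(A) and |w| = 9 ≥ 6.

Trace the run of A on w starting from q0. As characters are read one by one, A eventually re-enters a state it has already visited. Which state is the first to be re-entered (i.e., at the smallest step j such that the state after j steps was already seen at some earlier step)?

Run of A on w = 0 1 1 0 0 1 1 1 0:
  step 0: q0  (start)
  step 1: q3  (read 0: q0→q3)
  step 2: q2  (read 1: q3→q2)
  step 3: q1  (read 1: q2→q1)
  step 4: q2  (read 0: q1→q2)   ← first repeat (q2 seen earlier)
  step 5: q4  (read 0: q2→q4)
  step 6: q2  (read 1: q4→q2)
  step 7: q1  (read 1: q2→q1)
  step 8: q2  (read 1: q1→q2)
  step 9: q4  (read 0: q2→q4)

The earliest repeat is at step j = 4: A is in q2, which it already visited at step i = 2.
Since A has 6 states, any run of length ≥ 6 visits 6+1 states, so by pigeonhole some state repeats within the first 6 steps — that repeat gives the pumpable loop.

q2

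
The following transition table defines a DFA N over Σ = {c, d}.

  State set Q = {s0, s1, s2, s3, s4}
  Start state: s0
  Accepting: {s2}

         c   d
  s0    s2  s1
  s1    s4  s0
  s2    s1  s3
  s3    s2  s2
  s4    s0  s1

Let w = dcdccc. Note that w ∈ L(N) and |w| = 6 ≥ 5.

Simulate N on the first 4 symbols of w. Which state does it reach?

Run of N on the first 4 characters of w = d c d c:
  step 0: s0  (start)
  step 1: s1  (read d: s0→s1)
  step 2: s4  (read c: s1→s4)
  step 3: s1  (read d: s4→s1)
  step 4: s4  (read c: s1→s4)

After reading 4 characters, N is in state s4.
(This kind of state-tracing is the core of the pumping-lemma construction: with 5 states, pigeonhole forces a repeat within the first 5 steps.)

s4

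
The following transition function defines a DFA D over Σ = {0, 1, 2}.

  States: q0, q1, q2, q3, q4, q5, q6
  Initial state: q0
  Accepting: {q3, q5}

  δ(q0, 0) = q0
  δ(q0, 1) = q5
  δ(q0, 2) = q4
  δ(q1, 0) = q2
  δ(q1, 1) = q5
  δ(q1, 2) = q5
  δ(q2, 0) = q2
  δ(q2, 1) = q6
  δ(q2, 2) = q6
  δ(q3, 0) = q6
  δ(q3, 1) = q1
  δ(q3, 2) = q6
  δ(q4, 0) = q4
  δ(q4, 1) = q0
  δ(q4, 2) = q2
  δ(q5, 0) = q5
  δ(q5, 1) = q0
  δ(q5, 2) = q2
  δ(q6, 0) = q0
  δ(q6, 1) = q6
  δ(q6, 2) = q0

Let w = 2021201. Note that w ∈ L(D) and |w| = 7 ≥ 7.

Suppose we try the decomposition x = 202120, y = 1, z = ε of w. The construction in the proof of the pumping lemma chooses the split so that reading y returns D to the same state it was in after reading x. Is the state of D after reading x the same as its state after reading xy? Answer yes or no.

no

Run of D on the first 7 characters of w = 2 0 2 1 2 0 1:
  step 0: q0  (start)
  step 1: q4  (read 2: q0→q4)
  step 2: q4  (read 0: q4→q4)
  step 3: q2  (read 2: q4→q2)
  step 4: q6  (read 1: q2→q6)
  step 5: q0  (read 2: q6→q0)
  step 6: q0  (read 0: q0→q0)
  step 7: q5  (read 1: q0→q5)

After x (step 6): q0. After xy (step 7): q5.
They differ (q0 ≠ q5), so y is not a cycle from the state after x; this split is not the one the pumping-lemma construction produces, and pumping y need not keep the string in L(D).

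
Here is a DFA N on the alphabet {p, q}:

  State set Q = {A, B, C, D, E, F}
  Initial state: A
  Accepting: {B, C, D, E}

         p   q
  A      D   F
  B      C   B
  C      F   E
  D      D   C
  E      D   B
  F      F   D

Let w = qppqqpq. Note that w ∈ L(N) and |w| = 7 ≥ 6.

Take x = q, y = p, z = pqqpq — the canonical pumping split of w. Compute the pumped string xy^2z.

xy^2z = q·p·p·pqqpq = qpppqqpq.
Reading y = p takes N from F back to F, so after x·y·y the machine is still in F, and z then leads to the accepting state D. Hence qpppqqpq ∈ L(N).

qpppqqpq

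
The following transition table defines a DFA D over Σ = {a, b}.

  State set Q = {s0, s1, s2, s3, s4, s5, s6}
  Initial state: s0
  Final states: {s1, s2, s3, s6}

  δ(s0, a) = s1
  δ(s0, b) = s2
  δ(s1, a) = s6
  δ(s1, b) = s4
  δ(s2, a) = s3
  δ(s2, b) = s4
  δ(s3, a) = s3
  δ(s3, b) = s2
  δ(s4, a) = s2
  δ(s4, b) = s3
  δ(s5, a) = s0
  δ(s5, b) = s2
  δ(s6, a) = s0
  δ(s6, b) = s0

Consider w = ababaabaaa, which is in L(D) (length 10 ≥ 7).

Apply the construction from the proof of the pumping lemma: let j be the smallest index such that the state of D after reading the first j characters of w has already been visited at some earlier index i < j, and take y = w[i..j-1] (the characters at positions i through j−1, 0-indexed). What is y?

State sequence: s0 -a-> s1 -b-> s4 -a-> s2 -b-> s4 -a-> s2 -a-> s3 -b-> s2 -a-> s3 -a-> s3 -a-> s3
First repeat at step 4: s4 was already visited.

So i = 2, j = 4, giving x = w[0:2] = ab, y = w[2:4] = ab, z = w[4:10] = aabaaa.
Check: |xy| = 4 ≤ 7 and |y| = 2 ≥ 1. Reading y takes D from s4 back to s4, so every xyⁱz is accepted.

ab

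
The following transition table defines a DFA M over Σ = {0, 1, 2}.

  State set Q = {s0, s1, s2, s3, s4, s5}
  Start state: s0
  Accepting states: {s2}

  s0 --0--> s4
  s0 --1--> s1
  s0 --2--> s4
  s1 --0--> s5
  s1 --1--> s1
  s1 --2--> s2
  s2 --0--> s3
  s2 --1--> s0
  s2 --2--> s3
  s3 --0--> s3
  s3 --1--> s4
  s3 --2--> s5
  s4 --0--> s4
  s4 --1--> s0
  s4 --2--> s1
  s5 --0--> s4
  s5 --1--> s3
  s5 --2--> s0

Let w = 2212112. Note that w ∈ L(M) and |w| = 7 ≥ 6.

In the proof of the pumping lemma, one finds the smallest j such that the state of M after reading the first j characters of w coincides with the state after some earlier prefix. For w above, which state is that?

s1

State sequence: s0 -2-> s4 -2-> s1 -1-> s1 -2-> s2 -1-> s0 -1-> s1 -2-> s2
First repeat at step 3: s1 was already visited.

The earliest repeat is at step j = 3: M is in s1, which it already visited at step i = 2.
Since M has 6 states, any run of length ≥ 6 visits 6+1 states, so by pigeonhole some state repeats within the first 6 steps — that repeat gives the pumpable loop.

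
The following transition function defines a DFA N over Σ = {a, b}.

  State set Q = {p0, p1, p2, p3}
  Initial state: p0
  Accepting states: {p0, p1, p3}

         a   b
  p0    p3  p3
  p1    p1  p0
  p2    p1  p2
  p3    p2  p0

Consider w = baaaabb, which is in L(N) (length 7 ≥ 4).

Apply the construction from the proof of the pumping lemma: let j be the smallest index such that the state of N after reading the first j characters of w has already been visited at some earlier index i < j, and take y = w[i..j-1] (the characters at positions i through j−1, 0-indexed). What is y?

a

State sequence: p0 -b-> p3 -a-> p2 -a-> p1 -a-> p1 -a-> p1 -b-> p0 -b-> p3
First repeat at step 4: p1 was already visited.

So i = 3, j = 4, giving x = w[0:3] = baa, y = w[3:4] = a, z = w[4:7] = abb.
Check: |xy| = 4 ≤ 4 and |y| = 1 ≥ 1. Reading y takes N from p1 back to p1, so every xyⁱz is accepted.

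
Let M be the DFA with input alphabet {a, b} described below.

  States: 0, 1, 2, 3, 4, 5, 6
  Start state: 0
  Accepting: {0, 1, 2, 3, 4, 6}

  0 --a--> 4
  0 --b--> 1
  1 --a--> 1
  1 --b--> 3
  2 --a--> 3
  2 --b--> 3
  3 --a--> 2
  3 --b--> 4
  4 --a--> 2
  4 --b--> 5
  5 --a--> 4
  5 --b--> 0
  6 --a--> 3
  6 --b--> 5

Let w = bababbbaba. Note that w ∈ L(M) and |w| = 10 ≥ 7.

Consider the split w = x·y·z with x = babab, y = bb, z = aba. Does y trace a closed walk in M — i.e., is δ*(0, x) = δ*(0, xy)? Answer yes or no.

no

State sequence: 0 -b-> 1 -a-> 1 -b-> 3 -a-> 2 -b-> 3 -b-> 4 -b-> 5

After x (step 5): 3. After xy (step 7): 5.
They differ (3 ≠ 5), so y is not a cycle from the state after x; this split is not the one the pumping-lemma construction produces, and pumping y need not keep the string in L(M).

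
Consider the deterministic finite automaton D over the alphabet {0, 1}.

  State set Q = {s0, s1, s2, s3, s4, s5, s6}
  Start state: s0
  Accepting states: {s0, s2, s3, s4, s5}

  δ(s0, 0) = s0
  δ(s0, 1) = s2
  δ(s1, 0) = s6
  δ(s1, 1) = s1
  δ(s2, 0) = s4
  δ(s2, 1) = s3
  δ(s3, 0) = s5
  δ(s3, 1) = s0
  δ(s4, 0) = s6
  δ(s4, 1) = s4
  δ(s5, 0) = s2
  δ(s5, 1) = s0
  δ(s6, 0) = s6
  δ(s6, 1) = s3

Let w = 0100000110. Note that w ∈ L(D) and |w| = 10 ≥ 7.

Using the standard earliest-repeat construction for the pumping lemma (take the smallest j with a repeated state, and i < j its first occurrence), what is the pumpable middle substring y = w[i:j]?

Run of D on w = 0 1 0 0 0 0 0 1 1 0:
  step 0: s0  (start)
  step 1: s0  (read 0: s0→s0)   ← first repeat (s0 seen earlier)
  step 2: s2  (read 1: s0→s2)
  step 3: s4  (read 0: s2→s4)
  step 4: s6  (read 0: s4→s6)
  step 5: s6  (read 0: s6→s6)
  step 6: s6  (read 0: s6→s6)
  step 7: s6  (read 0: s6→s6)
  step 8: s3  (read 1: s6→s3)
  step 9: s0  (read 1: s3→s0)
  step 10: s0  (read 0: s0→s0)

So i = 0, j = 1, giving x = w[0:0] = ε, y = w[0:1] = 0, z = w[1:10] = 100000110.
Check: |xy| = 1 ≤ 7 and |y| = 1 ≥ 1. Reading y takes D from s0 back to s0, so every xyⁱz is accepted.

0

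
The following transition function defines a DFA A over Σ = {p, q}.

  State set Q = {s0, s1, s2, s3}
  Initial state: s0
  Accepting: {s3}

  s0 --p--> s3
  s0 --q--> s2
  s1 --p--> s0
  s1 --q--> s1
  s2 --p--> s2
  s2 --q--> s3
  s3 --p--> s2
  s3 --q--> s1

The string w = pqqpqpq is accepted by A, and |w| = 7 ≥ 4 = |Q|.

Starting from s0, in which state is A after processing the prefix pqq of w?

State sequence: s0 -p-> s3 -q-> s1 -q-> s1

After reading 3 characters, A is in state s1.

s1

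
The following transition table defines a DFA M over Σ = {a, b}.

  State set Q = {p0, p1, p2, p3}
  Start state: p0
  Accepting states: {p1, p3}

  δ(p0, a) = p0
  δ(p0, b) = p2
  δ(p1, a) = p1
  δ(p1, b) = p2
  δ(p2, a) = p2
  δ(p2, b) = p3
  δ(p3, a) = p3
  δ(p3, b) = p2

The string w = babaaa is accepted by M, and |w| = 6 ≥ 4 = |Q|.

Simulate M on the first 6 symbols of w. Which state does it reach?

p3

Run of M on the first 6 characters of w = b a b a a a:
  step 0: p0  (start)
  step 1: p2  (read b: p0→p2)
  step 2: p2  (read a: p2→p2)
  step 3: p3  (read b: p2→p3)
  step 4: p3  (read a: p3→p3)
  step 5: p3  (read a: p3→p3)
  step 6: p3  (read a: p3→p3)

After reading 6 characters, M is in state p3.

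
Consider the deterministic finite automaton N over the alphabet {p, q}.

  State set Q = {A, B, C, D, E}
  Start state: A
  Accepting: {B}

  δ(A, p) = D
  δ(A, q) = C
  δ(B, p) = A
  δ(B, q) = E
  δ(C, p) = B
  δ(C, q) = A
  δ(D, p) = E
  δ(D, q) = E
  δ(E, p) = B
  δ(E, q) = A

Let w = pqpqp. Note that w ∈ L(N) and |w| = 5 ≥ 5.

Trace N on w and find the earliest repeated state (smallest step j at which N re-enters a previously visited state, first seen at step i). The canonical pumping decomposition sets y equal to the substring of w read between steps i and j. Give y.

State sequence: A -p-> D -q-> E -p-> B -q-> E -p-> B
First repeat at step 4: E was already visited.

So i = 2, j = 4, giving x = w[0:2] = pq, y = w[2:4] = pq, z = w[4:5] = p.
Check: |xy| = 4 ≤ 5 and |y| = 2 ≥ 1. Reading y takes N from E back to E, so every xyⁱz is accepted.

pq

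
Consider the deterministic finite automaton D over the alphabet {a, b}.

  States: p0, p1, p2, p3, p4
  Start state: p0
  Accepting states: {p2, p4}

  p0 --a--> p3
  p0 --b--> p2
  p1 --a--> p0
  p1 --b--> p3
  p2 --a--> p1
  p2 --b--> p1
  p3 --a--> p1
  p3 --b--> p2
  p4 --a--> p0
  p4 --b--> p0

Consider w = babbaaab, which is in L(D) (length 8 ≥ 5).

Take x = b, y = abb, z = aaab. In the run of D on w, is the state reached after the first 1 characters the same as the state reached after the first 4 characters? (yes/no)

yes

State sequence: p0 -b-> p2 -a-> p1 -b-> p3 -b-> p2

After x (step 1): p2. After xy (step 4): p2.
They match, so y = abb drives D around a cycle from p2 back to itself; pumping y any number of times keeps D in p2 before reading z, and xyⁱz ∈ L(D) for every i ≥ 0.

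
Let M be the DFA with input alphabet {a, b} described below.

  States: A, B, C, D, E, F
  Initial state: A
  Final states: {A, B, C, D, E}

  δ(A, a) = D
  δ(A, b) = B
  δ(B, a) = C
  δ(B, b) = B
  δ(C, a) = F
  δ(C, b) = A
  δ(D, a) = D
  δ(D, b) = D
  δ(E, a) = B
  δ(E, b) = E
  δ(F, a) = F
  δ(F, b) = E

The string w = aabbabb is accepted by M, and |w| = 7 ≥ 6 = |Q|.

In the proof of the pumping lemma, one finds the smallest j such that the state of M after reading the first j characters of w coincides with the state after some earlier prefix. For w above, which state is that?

Run of M on w = a a b b a b b:
  step 0: A  (start)
  step 1: D  (read a: A→D)
  step 2: D  (read a: D→D)   ← first repeat (D seen earlier)
  step 3: D  (read b: D→D)
  step 4: D  (read b: D→D)
  step 5: D  (read a: D→D)
  step 6: D  (read b: D→D)
  step 7: D  (read b: D→D)

The earliest repeat is at step j = 2: M is in D, which it already visited at step i = 1.
Pumping length from the standard proof: p = 6 (the number of states). The repeated state found above gives |xy| = j ≤ 6 and |y| = j − i ≥ 1.

D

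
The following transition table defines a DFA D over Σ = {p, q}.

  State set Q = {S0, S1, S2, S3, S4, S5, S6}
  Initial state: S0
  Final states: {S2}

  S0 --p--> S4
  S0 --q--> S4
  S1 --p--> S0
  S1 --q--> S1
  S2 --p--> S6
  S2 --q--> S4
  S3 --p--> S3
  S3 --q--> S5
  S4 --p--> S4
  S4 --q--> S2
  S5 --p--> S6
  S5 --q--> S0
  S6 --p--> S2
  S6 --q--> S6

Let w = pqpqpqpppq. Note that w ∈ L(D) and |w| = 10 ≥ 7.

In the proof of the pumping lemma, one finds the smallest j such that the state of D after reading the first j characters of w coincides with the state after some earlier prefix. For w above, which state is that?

S6

Run of D on w = p q p q p q p p p q:
  step 0: S0  (start)
  step 1: S4  (read p: S0→S4)
  step 2: S2  (read q: S4→S2)
  step 3: S6  (read p: S2→S6)
  step 4: S6  (read q: S6→S6)   ← first repeat (S6 seen earlier)
  step 5: S2  (read p: S6→S2)
  step 6: S4  (read q: S2→S4)
  step 7: S4  (read p: S4→S4)
  step 8: S4  (read p: S4→S4)
  step 9: S4  (read p: S4→S4)
  step 10: S2  (read q: S4→S2)

The earliest repeat is at step j = 4: D is in S6, which it already visited at step i = 3.
The DFA has 7 states, so the proof of the pumping lemma guarantees a repeated state among the first 7+1 visited; the segment between the two visits is the pumpable y.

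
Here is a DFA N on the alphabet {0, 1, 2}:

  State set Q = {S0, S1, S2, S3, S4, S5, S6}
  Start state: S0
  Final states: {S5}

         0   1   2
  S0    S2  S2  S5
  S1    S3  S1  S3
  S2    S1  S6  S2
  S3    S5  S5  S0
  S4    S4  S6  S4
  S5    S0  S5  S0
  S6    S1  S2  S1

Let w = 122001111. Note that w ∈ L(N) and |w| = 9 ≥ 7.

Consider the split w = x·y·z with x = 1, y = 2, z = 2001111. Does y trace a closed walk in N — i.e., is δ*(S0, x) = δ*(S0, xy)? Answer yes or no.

Run of N on the first 2 characters of w = 1 2:
  step 0: S0  (start)
  step 1: S2  (read 1: S0→S2)
  step 2: S2  (read 2: S2→S2)

After x (step 1): S2. After xy (step 2): S2.
They match, so y = 2 drives N around a cycle from S2 back to itself; pumping y any number of times keeps N in S2 before reading z, and xyⁱz ∈ L(N) for every i ≥ 0.

yes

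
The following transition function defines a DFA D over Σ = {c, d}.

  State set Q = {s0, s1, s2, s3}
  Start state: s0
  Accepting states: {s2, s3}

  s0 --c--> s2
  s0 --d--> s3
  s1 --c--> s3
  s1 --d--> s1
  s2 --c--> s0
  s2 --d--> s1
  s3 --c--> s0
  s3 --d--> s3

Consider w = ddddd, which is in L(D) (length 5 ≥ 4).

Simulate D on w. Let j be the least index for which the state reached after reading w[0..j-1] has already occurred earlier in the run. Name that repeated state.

State sequence: s0 -d-> s3 -d-> s3 -d-> s3 -d-> s3 -d-> s3
First repeat at step 2: s3 was already visited.

The earliest repeat is at step j = 2: D is in s3, which it already visited at step i = 1.

s3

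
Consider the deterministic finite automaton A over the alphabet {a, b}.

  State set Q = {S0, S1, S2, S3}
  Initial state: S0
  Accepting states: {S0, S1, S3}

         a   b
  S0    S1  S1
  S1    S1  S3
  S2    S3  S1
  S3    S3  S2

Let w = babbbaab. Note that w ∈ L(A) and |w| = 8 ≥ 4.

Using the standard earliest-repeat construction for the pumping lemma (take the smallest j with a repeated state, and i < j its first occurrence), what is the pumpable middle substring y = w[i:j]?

a

Run of A on w = b a b b b a a b:
  step 0: S0  (start)
  step 1: S1  (read b: S0→S1)
  step 2: S1  (read a: S1→S1)   ← first repeat (S1 seen earlier)
  step 3: S3  (read b: S1→S3)
  step 4: S2  (read b: S3→S2)
  step 5: S1  (read b: S2→S1)
  step 6: S1  (read a: S1→S1)
  step 7: S1  (read a: S1→S1)
  step 8: S3  (read b: S1→S3)

So i = 1, j = 2, giving x = w[0:1] = b, y = w[1:2] = a, z = w[2:8] = bbbaab.
Check: |xy| = 2 ≤ 4 and |y| = 1 ≥ 1. Reading y takes A from S1 back to S1, so every xyⁱz is accepted.
Pumping length from the standard proof: p = 4 (the number of states). The repeated state found above gives |xy| = j ≤ 4 and |y| = j − i ≥ 1.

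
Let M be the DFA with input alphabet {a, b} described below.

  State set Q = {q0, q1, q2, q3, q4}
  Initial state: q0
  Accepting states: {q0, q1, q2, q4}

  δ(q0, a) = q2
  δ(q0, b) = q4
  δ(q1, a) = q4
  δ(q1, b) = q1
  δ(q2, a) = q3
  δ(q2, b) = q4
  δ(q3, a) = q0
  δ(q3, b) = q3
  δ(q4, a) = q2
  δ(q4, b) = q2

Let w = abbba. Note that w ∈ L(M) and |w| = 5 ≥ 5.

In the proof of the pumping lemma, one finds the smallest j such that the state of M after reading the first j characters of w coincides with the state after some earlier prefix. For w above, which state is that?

State sequence: q0 -a-> q2 -b-> q4 -b-> q2 -b-> q4 -a-> q2
First repeat at step 3: q2 was already visited.

The earliest repeat is at step j = 3: M is in q2, which it already visited at step i = 1.
Since M has 5 states, any run of length ≥ 5 visits 5+1 states, so by pigeonhole some state repeats within the first 5 steps — that repeat gives the pumpable loop.

q2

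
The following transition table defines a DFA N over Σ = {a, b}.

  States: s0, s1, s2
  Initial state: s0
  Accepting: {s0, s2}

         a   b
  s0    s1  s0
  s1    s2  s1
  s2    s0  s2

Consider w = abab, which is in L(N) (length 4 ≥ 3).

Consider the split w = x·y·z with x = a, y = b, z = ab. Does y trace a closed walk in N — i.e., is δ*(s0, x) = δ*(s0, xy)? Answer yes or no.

Run of N on the first 2 characters of w = a b:
  step 0: s0  (start)
  step 1: s1  (read a: s0→s1)
  step 2: s1  (read b: s1→s1)

After x (step 1): s1. After xy (step 2): s1.
They match, so y = b drives N around a cycle from s1 back to itself; pumping y any number of times keeps N in s1 before reading z, and xyⁱz ∈ L(N) for every i ≥ 0.

yes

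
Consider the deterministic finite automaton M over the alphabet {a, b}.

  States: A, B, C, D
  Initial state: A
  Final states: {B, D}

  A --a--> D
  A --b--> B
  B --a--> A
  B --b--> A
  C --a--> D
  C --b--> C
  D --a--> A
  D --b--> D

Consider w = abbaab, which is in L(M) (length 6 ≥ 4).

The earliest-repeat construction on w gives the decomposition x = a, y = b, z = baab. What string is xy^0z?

xy⁰z = xz = a·baab = abaab.
Reading y = b takes M from D back to D, so after x the machine is still in D, and z then leads to the accepting state D. Hence abaab ∈ L(M).

abaab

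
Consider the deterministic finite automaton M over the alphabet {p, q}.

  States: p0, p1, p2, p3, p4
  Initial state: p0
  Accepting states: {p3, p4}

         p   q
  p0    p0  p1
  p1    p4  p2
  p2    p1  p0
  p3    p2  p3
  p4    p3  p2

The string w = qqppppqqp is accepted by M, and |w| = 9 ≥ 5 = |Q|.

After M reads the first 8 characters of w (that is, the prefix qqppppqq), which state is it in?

p1

Run of M on the first 8 characters of w = q q p p p p q q:
  step 0: p0  (start)
  step 1: p1  (read q: p0→p1)
  step 2: p2  (read q: p1→p2)
  step 3: p1  (read p: p2→p1)
  step 4: p4  (read p: p1→p4)
  step 5: p3  (read p: p4→p3)
  step 6: p2  (read p: p3→p2)
  step 7: p0  (read q: p2→p0)
  step 8: p1  (read q: p0→p1)

After reading 8 characters, M is in state p1.
(This kind of state-tracing is the core of the pumping-lemma construction: with 5 states, pigeonhole forces a repeat within the first 5 steps.)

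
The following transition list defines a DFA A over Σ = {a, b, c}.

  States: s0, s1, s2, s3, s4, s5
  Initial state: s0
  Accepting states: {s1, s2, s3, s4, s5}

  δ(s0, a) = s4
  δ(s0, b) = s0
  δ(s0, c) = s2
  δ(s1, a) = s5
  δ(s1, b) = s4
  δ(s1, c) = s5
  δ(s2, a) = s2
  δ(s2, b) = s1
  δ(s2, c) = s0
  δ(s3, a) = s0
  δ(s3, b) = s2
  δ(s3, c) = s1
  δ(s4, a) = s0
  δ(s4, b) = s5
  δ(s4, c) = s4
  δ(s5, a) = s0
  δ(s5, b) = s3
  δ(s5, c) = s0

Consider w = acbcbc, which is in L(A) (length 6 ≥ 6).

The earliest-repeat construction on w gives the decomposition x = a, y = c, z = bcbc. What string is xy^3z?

xy^3z = a·c·c·c·bcbc = acccbcbc.
Reading y = c takes A from s4 back to s4, so after x·y·y·y the machine is still in s4, and z then leads to the accepting state s2. Hence acccbcbc ∈ L(A).

acccbcbc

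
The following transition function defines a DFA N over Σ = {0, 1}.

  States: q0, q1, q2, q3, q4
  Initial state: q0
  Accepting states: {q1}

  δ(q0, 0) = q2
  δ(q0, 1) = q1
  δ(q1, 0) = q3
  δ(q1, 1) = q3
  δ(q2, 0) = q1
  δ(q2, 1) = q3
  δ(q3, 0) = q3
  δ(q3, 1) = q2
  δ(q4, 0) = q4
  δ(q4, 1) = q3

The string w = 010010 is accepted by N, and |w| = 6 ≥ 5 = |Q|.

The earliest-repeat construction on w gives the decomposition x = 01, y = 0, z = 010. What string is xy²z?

0100010

xy^2z = 01·0·0·010 = 0100010.
Reading y = 0 takes N from q3 back to q3, so after x·y·y the machine is still in q3, and z then leads to the accepting state q1. Hence 0100010 ∈ L(N).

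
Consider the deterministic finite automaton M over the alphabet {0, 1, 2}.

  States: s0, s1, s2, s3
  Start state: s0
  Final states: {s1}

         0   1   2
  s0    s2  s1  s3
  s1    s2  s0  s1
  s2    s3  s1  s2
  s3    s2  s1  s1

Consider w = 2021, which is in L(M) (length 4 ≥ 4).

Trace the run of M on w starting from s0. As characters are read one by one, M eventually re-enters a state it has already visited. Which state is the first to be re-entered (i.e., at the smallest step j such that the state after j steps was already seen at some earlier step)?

s2

Run of M on w = 2 0 2 1:
  step 0: s0  (start)
  step 1: s3  (read 2: s0→s3)
  step 2: s2  (read 0: s3→s2)
  step 3: s2  (read 2: s2→s2)   ← first repeat (s2 seen earlier)
  step 4: s1  (read 1: s2→s1)

The earliest repeat is at step j = 3: M is in s2, which it already visited at step i = 2.
The DFA has 4 states, so the proof of the pumping lemma guarantees a repeated state among the first 4+1 visited; the segment between the two visits is the pumpable y.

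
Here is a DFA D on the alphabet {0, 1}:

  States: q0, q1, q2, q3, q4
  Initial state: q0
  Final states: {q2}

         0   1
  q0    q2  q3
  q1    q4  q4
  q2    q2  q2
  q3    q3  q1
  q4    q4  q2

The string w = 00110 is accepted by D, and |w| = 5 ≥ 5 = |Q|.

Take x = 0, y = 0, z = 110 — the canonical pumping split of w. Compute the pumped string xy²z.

xy^2z = 0·0·0·110 = 000110.
Reading y = 0 takes D from q2 back to q2, so after x·y·y the machine is still in q2, and z then leads to the accepting state q2. Hence 000110 ∈ L(D).

000110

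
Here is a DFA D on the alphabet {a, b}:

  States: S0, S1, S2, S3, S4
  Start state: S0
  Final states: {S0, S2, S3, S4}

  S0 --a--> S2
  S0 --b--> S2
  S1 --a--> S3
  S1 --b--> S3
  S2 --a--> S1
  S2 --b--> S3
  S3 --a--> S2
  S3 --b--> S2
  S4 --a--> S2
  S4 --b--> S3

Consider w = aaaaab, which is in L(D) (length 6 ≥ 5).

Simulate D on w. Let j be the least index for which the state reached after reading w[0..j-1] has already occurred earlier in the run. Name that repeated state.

S2

State sequence: S0 -a-> S2 -a-> S1 -a-> S3 -a-> S2 -a-> S1 -b-> S3
First repeat at step 4: S2 was already visited.

The earliest repeat is at step j = 4: D is in S2, which it already visited at step i = 1.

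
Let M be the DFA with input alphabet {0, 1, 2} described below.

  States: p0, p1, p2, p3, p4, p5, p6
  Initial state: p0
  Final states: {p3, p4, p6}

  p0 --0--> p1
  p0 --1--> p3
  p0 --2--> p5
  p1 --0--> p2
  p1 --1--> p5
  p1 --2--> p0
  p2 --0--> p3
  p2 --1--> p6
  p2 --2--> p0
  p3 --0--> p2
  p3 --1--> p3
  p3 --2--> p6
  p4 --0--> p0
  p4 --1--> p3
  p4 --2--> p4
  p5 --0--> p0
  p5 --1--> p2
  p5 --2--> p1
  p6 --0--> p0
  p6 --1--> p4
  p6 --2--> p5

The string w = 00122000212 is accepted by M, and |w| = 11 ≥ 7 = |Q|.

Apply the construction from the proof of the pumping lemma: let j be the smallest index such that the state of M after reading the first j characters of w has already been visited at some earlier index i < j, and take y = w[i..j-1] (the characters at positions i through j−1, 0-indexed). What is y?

0122

State sequence: p0 -0-> p1 -0-> p2 -1-> p6 -2-> p5 -2-> p1 -0-> p2 -0-> p3 -0-> p2 -2-> p0 -1-> p3 -2-> p6
First repeat at step 5: p1 was already visited.

So i = 1, j = 5, giving x = w[0:1] = 0, y = w[1:5] = 0122, z = w[5:11] = 000212.
Check: |xy| = 5 ≤ 7 and |y| = 4 ≥ 1. Reading y takes M from p1 back to p1, so every xyⁱz is accepted.
With |Q| = 7, pigeonhole forces a state repeat no later than step 7; the substring read between the first and second visits to that state can be pumped.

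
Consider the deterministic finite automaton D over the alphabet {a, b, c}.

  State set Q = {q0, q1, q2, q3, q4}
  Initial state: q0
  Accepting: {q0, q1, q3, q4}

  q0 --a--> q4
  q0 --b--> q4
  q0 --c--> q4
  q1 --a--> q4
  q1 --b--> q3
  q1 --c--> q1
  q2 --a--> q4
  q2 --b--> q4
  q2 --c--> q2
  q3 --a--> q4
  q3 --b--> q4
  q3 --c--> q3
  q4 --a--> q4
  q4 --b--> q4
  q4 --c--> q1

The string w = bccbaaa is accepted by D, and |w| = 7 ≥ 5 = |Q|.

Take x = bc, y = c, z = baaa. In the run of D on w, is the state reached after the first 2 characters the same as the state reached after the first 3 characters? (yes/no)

yes

Run of D on the first 3 characters of w = b c c:
  step 0: q0  (start)
  step 1: q4  (read b: q0→q4)
  step 2: q1  (read c: q4→q1)
  step 3: q1  (read c: q1→q1)

After x (step 2): q1. After xy (step 3): q1.
They match, so y = c drives D around a cycle from q1 back to itself; pumping y any number of times keeps D in q1 before reading z, and xyⁱz ∈ L(D) for every i ≥ 0.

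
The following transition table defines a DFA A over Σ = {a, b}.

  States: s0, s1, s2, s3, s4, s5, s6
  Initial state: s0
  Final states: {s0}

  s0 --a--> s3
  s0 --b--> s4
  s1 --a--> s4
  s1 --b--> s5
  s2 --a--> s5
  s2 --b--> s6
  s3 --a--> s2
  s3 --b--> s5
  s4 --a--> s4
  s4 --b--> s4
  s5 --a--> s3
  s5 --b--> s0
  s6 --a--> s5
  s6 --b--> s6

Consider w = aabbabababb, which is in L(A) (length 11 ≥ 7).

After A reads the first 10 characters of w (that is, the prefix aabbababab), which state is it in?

s5

State sequence: s0 -a-> s3 -a-> s2 -b-> s6 -b-> s6 -a-> s5 -b-> s0 -a-> s3 -b-> s5 -a-> s3 -b-> s5

After reading 10 characters, A is in state s5.
(This kind of state-tracing is the core of the pumping-lemma construction: with 7 states, pigeonhole forces a repeat within the first 7 steps.)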